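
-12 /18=-2 /3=-0.67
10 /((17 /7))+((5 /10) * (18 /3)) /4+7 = 807 /68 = 11.87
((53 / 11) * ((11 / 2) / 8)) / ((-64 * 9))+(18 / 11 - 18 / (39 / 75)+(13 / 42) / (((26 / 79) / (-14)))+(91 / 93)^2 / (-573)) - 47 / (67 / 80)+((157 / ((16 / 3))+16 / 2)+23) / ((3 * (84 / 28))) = -4646167783379597 / 48621831717888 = -95.56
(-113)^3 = -1442897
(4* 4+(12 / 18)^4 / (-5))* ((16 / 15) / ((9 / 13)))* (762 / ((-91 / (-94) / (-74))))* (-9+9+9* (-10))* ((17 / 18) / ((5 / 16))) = 49703105462272 / 127575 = 389599102.19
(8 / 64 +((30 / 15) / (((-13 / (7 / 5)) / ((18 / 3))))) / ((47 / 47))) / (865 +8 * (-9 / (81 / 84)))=-1821 / 1232920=-0.00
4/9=0.44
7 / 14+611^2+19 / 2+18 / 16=2986657 / 8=373332.12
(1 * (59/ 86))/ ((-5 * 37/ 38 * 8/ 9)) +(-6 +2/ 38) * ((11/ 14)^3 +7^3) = -423656906279/ 207370940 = -2042.99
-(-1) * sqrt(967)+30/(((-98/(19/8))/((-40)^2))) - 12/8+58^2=sqrt(967)+215525/98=2230.33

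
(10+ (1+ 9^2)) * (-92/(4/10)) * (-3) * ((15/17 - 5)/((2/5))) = -11109000/17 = -653470.59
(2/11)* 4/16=1/22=0.05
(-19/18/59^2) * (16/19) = -8/31329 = -0.00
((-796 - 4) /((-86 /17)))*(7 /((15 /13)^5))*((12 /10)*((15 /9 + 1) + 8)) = 45244279808 /6530625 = 6928.02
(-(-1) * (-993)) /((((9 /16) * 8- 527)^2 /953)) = -3785316 /1092025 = -3.47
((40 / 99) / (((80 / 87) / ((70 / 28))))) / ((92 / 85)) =12325 / 12144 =1.01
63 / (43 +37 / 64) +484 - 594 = -302758 / 2789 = -108.55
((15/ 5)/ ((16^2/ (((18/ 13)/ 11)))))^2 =0.00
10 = 10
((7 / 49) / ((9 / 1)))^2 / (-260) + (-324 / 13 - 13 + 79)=42388919 / 1031940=41.08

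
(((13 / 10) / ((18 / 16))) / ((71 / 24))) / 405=0.00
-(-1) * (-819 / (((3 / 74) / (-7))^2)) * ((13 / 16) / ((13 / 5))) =-7630463.75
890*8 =7120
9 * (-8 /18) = -4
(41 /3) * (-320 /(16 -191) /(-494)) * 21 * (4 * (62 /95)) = -325376 /117325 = -2.77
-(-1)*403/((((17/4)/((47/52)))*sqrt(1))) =1457/17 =85.71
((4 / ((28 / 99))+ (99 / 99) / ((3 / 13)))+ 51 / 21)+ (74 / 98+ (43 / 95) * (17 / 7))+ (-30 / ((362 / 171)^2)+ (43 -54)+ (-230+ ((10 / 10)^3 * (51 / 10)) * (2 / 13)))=-2666312362853 / 11895191490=-224.15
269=269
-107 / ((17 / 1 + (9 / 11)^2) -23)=12947 / 645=20.07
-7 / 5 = -1.40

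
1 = 1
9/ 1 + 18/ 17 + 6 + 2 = 18.06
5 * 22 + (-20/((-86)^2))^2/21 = 110.00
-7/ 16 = -0.44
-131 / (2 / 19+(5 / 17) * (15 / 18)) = -253878 / 679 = -373.90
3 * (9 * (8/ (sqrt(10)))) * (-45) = -972 * sqrt(10) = -3073.73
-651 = -651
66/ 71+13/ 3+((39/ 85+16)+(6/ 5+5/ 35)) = 2923091/ 126735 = 23.06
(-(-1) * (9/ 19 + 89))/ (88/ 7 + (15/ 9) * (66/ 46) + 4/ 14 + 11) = 136850/ 40147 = 3.41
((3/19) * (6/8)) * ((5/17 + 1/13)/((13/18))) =3321/54587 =0.06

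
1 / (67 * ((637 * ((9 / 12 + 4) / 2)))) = 0.00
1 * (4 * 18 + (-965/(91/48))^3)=-99381469710888/753571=-131880698.32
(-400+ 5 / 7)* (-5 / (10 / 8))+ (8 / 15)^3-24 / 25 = 37713404 / 23625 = 1596.33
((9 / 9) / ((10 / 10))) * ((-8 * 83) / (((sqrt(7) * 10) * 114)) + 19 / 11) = 19 / 11- 166 * sqrt(7) / 1995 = 1.51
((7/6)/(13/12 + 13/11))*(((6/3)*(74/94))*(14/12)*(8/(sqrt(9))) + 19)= 1556786/126477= 12.31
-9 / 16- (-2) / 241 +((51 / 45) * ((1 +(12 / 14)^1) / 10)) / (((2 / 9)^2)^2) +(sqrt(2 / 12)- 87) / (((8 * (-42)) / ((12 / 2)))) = 117830557 / 1349600- sqrt(6) / 336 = 87.30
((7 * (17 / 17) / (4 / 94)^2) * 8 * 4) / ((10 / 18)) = 1113336 / 5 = 222667.20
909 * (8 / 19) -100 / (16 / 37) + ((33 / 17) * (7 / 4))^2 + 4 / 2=14498599 / 87856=165.03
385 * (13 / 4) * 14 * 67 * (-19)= -44599555 / 2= -22299777.50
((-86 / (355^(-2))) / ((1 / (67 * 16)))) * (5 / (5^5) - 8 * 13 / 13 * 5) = 11618032060128 / 25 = 464721282405.12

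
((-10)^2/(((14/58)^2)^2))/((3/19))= 1343833900/7203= 186565.86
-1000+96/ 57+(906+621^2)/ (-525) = -823933/ 475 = -1734.60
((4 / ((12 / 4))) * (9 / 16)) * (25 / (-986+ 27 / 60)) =-375 / 19711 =-0.02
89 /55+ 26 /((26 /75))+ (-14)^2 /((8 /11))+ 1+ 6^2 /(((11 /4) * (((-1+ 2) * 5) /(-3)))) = 37319 /110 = 339.26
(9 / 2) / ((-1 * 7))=-9 / 14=-0.64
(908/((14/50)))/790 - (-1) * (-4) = 58/553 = 0.10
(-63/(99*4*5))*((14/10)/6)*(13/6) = -637/39600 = -0.02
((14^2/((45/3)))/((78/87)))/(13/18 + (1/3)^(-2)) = 2436/1625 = 1.50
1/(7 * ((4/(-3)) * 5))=-3/140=-0.02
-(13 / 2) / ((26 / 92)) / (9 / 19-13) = 437 / 238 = 1.84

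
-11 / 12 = -0.92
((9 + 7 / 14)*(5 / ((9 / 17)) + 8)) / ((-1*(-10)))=2983 / 180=16.57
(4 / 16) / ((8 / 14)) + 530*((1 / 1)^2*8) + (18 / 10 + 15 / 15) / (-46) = 7802293 / 1840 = 4240.38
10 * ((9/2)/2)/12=15/8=1.88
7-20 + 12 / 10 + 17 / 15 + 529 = 1555 / 3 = 518.33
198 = 198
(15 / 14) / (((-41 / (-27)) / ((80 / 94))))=0.60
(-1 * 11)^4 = 14641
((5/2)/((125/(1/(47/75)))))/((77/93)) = 279/7238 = 0.04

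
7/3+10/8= 43/12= 3.58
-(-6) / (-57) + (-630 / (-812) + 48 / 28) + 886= 6853001 / 7714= 888.38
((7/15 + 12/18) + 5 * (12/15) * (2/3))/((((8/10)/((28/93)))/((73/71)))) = 9709/6603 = 1.47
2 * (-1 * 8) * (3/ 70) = -24/ 35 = -0.69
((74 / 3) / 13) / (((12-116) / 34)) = -629 / 1014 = -0.62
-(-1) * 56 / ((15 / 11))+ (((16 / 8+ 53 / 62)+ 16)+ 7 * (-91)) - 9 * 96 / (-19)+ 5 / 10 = -4692311 / 8835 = -531.10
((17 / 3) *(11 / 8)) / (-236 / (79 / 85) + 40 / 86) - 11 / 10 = -23365639 / 20664000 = -1.13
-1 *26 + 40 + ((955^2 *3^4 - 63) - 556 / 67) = 4949555836 / 67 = 73873967.70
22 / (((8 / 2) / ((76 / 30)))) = 209 / 15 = 13.93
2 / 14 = 1 / 7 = 0.14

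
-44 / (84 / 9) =-33 / 7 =-4.71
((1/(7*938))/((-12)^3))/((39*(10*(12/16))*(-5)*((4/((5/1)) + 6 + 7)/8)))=0.00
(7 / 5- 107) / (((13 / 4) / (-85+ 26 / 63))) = 3751616 / 1365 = 2748.44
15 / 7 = 2.14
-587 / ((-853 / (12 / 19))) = 7044 / 16207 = 0.43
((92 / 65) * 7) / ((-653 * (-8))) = 161 / 84890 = 0.00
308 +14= 322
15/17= 0.88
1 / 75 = 0.01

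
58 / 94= 29 / 47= 0.62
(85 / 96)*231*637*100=13028640.62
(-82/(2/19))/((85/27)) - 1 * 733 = -980.45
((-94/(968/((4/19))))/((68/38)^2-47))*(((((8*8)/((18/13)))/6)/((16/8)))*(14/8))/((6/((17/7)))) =197353/154963611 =0.00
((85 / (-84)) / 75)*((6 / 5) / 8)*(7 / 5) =-17 / 6000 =-0.00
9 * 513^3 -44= 1215051229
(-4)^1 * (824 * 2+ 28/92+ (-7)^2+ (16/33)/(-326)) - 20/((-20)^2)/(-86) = -1444698176123/212793240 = -6789.21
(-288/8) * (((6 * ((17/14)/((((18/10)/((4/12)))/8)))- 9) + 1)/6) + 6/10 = -1697/105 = -16.16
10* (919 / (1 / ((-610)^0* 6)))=55140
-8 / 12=-2 / 3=-0.67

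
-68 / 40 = -17 / 10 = -1.70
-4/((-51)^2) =-4/2601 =-0.00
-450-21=-471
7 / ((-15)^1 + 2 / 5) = -35 / 73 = -0.48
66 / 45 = 22 / 15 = 1.47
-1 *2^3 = -8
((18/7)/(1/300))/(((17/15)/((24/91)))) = 1944000/10829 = 179.52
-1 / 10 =-0.10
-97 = -97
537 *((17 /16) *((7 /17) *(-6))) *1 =-11277 /8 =-1409.62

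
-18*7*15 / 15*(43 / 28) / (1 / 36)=-6966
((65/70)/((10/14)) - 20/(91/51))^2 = 98.18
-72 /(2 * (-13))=2.77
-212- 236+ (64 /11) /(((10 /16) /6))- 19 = -411.15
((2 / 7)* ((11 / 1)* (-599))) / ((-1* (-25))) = -13178 / 175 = -75.30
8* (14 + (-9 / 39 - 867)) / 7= -88736 / 91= -975.12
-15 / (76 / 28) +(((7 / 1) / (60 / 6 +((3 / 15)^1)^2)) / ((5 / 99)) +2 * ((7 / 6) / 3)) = 9.06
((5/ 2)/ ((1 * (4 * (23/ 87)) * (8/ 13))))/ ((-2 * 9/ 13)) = -24505/ 8832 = -2.77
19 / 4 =4.75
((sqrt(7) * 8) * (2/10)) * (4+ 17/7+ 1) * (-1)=-416 * sqrt(7)/35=-31.45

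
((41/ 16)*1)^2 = 1681/ 256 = 6.57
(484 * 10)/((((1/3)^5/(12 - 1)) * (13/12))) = 11942141.54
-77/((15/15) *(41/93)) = -7161/41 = -174.66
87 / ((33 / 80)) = 2320 / 11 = 210.91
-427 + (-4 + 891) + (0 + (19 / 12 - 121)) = 4087 / 12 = 340.58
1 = 1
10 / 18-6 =-5.44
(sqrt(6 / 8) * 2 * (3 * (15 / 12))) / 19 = 15 * sqrt(3) / 76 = 0.34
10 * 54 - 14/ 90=24293/ 45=539.84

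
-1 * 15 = -15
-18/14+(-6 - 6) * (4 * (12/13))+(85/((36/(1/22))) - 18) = -4575569/72072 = -63.49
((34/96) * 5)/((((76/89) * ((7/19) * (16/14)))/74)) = 364.46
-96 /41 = -2.34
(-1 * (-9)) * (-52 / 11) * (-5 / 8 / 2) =585 / 44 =13.30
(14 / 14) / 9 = 1 / 9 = 0.11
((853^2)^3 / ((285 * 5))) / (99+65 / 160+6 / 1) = 12326624467210480928 / 4806525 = 2564560564484.84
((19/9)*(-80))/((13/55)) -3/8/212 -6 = -142976543/198432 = -720.53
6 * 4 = 24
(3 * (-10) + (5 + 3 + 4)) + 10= -8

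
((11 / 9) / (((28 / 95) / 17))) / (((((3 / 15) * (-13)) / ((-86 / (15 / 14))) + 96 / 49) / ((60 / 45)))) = 4277812 / 90639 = 47.20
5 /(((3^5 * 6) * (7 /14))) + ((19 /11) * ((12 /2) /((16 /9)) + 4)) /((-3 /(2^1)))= -272183 /32076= -8.49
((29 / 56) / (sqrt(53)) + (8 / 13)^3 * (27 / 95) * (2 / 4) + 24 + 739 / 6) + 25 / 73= 29 * sqrt(53) / 2968 + 13487894891 / 91417170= 147.61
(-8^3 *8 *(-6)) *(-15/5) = -73728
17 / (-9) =-17 / 9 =-1.89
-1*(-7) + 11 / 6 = 53 / 6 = 8.83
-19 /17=-1.12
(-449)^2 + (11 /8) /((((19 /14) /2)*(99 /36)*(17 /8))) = 65117235 /323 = 201601.35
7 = 7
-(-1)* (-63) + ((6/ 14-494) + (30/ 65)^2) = -556.36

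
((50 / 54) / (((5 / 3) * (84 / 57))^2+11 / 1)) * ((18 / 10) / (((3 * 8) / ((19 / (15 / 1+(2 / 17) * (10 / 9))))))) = 1049427 / 204975656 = 0.01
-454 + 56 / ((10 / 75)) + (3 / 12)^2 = -543 / 16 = -33.94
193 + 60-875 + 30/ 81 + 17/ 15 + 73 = -547.50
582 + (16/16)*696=1278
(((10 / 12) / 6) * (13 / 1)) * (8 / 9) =1.60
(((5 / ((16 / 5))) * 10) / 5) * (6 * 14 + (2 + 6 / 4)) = 4375 / 16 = 273.44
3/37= 0.08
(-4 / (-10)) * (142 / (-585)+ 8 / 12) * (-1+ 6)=496 / 585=0.85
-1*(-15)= 15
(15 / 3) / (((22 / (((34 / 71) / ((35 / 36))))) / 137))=83844 / 5467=15.34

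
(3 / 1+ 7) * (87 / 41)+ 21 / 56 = 7083 / 328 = 21.59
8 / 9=0.89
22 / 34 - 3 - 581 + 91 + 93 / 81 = -225463 / 459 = -491.20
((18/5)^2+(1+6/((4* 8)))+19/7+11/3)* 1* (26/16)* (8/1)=2241707/8400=266.87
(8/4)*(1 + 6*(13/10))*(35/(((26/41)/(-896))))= -11314688/13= -870360.62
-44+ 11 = -33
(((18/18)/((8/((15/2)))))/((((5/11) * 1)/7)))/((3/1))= 77/16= 4.81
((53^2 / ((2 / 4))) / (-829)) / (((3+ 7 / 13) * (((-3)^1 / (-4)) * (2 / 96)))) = -122.57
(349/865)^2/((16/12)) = 365403/2992900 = 0.12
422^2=178084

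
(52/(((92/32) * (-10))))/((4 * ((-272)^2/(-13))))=169/2127040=0.00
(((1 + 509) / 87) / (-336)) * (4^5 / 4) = -2720 / 609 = -4.47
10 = 10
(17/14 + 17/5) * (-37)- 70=-16851/70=-240.73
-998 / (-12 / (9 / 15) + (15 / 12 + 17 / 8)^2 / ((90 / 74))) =319360 / 3403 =93.85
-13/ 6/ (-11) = 13/ 66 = 0.20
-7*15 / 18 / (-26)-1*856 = -855.78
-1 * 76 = -76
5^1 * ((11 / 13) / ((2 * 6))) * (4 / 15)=11 / 117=0.09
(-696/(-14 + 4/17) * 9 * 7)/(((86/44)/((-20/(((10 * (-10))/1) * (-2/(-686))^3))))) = 36764718607848/2795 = 13153745476.87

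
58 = 58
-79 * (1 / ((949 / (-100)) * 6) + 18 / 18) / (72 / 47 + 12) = -5.74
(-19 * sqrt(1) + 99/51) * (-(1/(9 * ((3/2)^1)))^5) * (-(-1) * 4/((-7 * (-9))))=37120/15367679397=0.00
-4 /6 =-2 /3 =-0.67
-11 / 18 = -0.61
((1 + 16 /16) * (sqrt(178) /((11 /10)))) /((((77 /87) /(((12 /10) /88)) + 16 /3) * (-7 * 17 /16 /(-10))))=0.46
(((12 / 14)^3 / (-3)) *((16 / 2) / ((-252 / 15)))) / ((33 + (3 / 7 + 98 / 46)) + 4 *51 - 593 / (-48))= 52992 / 133549451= 0.00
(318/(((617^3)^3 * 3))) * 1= 106/12958850400069656016137897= 0.00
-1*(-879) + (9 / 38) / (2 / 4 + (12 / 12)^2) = 16704 / 19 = 879.16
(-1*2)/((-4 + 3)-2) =0.67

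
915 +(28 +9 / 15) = 4718 / 5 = 943.60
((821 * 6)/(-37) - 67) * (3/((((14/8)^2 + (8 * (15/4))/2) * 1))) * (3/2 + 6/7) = -78.35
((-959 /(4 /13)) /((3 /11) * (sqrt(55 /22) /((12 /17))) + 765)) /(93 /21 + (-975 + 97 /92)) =23315484192 /5548289244469 - 88316228 * sqrt(10) /83224338667035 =0.00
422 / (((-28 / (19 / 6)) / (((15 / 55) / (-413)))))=4009 / 127204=0.03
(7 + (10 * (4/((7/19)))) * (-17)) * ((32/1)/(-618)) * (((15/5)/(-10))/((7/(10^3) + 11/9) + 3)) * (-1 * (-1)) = -185342400/27443423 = -6.75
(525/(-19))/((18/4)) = -350/57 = -6.14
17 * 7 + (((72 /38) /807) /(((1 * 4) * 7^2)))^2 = 119.00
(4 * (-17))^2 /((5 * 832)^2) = 289 /1081600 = 0.00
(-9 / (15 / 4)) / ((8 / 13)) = -39 / 10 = -3.90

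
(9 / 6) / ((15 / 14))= 7 / 5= 1.40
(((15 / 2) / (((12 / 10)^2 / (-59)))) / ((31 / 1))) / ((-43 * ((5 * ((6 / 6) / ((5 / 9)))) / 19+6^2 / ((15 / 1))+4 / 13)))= 9108125 / 125696568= 0.07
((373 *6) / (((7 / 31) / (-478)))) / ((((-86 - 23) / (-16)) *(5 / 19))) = -10081455936 / 3815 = -2642583.47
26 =26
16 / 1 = 16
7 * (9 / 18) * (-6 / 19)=-21 / 19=-1.11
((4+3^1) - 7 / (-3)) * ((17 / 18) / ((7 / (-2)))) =-68 / 27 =-2.52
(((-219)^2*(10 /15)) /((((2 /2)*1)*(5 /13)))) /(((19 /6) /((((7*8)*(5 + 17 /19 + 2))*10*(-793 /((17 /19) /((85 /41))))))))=-166128462864000 /779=-213258617283.70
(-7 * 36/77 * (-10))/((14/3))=540/77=7.01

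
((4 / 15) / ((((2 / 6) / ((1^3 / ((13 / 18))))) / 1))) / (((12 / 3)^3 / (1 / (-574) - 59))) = -304803 / 298480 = -1.02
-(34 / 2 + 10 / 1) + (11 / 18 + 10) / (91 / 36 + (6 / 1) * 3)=-19571 / 739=-26.48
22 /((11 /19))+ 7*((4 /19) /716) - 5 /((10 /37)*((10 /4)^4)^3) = 31553697363949 /830322265625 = 38.00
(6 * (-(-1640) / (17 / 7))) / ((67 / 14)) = 964320 / 1139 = 846.64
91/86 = 1.06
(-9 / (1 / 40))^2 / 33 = 43200 / 11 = 3927.27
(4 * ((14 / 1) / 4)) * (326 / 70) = 326 / 5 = 65.20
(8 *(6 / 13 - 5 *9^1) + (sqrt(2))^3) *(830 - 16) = -3770448 / 13 + 1628 *sqrt(2) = -287732.12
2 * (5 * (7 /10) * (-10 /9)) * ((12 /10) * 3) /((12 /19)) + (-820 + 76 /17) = -43853 /51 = -859.86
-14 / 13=-1.08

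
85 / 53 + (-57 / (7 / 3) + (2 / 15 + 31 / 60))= -164537 / 7420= -22.17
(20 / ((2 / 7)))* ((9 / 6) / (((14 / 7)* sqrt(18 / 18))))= 105 / 2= 52.50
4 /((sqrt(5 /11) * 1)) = 4 * sqrt(55) /5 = 5.93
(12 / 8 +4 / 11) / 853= 41 / 18766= 0.00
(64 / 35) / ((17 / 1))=64 / 595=0.11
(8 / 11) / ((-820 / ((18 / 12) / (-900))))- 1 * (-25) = 16912501 / 676500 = 25.00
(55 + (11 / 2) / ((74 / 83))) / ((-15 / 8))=-18106 / 555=-32.62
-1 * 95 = -95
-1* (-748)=748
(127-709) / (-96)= 97 / 16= 6.06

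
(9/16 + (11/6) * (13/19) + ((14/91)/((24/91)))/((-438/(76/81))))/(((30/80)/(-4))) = -58746614/3033369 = -19.37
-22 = -22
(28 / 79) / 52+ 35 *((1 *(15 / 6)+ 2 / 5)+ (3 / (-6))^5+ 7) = 11351655 / 32864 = 345.41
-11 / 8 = -1.38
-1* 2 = -2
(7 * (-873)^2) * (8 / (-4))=-10669806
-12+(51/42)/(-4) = -689/56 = -12.30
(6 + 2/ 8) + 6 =49/ 4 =12.25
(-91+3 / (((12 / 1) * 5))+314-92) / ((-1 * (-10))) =2621 / 200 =13.10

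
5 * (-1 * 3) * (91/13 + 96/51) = -2265/17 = -133.24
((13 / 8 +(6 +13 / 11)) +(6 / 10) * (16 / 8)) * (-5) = -4403 / 88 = -50.03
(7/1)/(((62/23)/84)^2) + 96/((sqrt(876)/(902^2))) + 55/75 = 97991951/14415 + 13017664 *sqrt(219)/73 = 2645754.56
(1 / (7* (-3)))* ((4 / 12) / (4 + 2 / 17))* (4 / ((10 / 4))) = -68 / 11025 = -0.01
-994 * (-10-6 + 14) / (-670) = -2.97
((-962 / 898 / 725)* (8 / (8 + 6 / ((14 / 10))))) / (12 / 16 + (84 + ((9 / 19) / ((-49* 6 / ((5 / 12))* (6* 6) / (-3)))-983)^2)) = -107583318355968 / 108053715824386170379375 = -0.00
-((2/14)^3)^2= -0.00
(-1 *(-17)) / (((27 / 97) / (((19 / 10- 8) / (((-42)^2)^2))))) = -100589 / 840157920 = -0.00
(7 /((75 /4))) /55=28 /4125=0.01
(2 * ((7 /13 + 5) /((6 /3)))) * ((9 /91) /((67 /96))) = 0.78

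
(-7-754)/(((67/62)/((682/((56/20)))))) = -80445310/469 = -171525.18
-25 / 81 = -0.31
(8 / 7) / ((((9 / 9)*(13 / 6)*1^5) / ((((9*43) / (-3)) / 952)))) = -774 / 10829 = -0.07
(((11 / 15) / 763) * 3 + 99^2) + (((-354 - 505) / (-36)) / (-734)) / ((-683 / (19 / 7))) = 674814381085937 / 68851563480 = 9801.00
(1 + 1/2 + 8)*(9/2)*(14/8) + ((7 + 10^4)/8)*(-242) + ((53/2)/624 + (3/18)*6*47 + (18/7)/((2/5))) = -2643369163/8736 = -302583.47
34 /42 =17 /21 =0.81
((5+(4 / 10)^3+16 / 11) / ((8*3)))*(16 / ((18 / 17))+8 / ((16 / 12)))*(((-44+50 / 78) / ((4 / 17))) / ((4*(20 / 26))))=-4895527859 / 14256000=-343.40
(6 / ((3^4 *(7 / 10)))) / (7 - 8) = -20 / 189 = -0.11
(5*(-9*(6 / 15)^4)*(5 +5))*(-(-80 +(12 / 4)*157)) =112608 / 25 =4504.32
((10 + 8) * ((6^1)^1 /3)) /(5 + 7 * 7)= 2 /3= 0.67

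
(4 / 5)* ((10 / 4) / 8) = 1 / 4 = 0.25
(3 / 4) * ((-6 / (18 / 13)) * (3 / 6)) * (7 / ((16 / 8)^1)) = -91 / 16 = -5.69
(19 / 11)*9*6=1026 / 11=93.27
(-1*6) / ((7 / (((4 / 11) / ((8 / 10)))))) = -30 / 77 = -0.39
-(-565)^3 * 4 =721448500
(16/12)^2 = 16/9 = 1.78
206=206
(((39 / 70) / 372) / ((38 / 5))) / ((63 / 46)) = 299 / 2077992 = 0.00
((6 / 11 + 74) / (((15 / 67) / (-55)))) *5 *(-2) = 549400 / 3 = 183133.33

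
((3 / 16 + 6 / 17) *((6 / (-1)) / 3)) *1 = -147 / 136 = -1.08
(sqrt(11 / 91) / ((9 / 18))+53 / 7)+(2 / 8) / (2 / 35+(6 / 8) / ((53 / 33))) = 2 * sqrt(1001) / 91+219102 / 27223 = 8.74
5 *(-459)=-2295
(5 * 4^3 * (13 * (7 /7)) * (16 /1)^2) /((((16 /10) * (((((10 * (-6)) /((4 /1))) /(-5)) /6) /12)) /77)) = 1230028800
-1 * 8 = -8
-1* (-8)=8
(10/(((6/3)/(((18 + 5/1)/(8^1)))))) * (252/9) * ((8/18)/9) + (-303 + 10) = -22123/81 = -273.12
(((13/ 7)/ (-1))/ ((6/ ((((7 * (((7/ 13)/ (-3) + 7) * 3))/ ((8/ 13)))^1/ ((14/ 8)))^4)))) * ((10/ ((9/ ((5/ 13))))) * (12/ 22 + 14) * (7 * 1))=-1251602884000/ 297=-4214151124.58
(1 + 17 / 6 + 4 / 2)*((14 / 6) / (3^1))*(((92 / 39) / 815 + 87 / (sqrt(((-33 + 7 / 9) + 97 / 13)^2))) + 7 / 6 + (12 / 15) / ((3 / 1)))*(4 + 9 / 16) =3260714602579 / 31823243712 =102.46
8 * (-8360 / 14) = -33440 / 7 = -4777.14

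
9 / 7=1.29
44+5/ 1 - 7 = 42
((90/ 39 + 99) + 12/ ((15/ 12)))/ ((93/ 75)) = 36045/ 403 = 89.44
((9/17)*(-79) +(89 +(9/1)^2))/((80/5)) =2179/272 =8.01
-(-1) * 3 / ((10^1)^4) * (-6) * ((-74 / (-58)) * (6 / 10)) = -999 / 725000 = -0.00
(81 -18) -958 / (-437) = 65.19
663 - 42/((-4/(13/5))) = 6903/10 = 690.30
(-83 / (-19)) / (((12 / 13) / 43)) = 203.50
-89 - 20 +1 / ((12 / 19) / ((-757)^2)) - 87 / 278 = 907218.27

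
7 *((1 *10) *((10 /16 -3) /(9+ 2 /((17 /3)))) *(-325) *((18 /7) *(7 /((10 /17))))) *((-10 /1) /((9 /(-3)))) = 62460125 /106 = 589246.46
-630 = -630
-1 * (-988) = 988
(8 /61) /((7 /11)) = 88 /427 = 0.21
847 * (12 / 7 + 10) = 9922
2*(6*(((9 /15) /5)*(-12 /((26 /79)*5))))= -17064 /1625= -10.50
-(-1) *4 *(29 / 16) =29 / 4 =7.25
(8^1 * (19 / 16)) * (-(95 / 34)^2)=-171475 / 2312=-74.17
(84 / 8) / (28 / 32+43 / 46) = 644 / 111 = 5.80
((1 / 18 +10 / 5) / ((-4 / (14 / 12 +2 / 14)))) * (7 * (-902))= 917785 / 216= 4249.00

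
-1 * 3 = -3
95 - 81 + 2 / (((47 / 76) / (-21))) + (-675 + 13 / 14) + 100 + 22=-398739 / 658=-605.99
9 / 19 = 0.47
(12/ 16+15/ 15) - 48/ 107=1.30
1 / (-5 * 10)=-1 / 50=-0.02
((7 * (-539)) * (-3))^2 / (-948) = -42706587 / 316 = -135147.43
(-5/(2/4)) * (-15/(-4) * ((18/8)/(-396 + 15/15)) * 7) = 945/632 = 1.50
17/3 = 5.67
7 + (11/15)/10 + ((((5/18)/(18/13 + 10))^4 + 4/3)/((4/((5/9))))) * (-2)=151920439842755203/22664669775667200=6.70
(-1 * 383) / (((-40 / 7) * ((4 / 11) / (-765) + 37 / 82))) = 184997043 / 1244108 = 148.70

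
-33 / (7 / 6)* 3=-594 / 7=-84.86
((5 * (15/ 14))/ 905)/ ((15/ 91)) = 13/ 362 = 0.04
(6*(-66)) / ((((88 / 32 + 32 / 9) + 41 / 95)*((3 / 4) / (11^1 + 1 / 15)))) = -19983744 / 23041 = -867.31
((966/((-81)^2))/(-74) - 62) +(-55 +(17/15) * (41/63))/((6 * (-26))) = -61.65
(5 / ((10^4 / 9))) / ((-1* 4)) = -9 / 8000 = -0.00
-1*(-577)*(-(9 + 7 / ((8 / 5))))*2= -61739 / 4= -15434.75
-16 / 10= -1.60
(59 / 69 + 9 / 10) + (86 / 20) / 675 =136732 / 77625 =1.76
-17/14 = -1.21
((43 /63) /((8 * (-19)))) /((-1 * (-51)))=-43 /488376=-0.00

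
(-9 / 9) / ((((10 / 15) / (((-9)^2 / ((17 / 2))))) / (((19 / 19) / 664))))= -243 / 11288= -0.02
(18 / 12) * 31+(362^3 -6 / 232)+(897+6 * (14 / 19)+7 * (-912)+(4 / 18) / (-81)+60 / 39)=990737099499365 / 20887308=47432493.43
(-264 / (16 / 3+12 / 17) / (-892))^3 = 3581577 / 30429771848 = 0.00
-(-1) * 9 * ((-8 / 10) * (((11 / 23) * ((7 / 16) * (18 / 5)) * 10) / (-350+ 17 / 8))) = 4536 / 29095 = 0.16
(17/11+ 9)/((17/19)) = 2204/187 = 11.79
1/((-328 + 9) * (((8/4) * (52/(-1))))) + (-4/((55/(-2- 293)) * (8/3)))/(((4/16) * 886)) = 534275/14696968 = 0.04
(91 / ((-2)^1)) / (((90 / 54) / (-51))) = 13923 / 10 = 1392.30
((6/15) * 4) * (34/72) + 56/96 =241/180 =1.34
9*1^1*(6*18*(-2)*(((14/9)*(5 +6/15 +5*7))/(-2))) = 305424/5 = 61084.80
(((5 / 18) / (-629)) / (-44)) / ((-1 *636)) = -5 / 316834848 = -0.00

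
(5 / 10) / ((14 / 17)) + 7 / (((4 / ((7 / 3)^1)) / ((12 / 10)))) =771 / 140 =5.51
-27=-27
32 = 32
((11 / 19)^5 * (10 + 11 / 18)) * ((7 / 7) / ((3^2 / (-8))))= -123042964 / 200564019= -0.61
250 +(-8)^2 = 314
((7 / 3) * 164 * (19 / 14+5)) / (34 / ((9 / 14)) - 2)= 10947 / 229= 47.80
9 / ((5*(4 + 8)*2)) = 3 / 40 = 0.08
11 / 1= 11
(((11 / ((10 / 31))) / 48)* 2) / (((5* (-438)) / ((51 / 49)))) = -5797 / 8584800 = -0.00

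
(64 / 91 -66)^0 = 1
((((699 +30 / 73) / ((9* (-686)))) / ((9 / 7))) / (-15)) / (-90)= -1891 / 28973700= -0.00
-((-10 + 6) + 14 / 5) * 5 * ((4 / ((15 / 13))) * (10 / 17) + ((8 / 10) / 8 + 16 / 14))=11717 / 595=19.69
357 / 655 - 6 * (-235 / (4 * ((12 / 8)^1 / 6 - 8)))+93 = 975882 / 20305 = 48.06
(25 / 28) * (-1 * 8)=-7.14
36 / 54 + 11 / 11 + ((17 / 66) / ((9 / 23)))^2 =740941 / 352836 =2.10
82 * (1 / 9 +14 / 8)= 152.61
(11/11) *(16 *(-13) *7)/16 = -91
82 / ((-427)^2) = 0.00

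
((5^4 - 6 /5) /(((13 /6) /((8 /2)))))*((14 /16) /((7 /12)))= 112284 /65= 1727.45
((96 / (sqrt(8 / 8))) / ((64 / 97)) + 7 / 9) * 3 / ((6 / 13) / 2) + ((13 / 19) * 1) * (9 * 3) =656669 / 342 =1920.08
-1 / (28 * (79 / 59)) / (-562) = 59 / 1243144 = 0.00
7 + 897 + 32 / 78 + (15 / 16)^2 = 9038407 / 9984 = 905.29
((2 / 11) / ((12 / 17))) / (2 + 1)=17 / 198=0.09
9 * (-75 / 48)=-225 / 16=-14.06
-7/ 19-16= -311/ 19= -16.37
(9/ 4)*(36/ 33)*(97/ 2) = 2619/ 22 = 119.05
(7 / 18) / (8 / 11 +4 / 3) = 77 / 408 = 0.19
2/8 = 1/4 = 0.25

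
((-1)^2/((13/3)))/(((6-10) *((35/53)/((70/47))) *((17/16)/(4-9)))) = 6360/10387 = 0.61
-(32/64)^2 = -1/4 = -0.25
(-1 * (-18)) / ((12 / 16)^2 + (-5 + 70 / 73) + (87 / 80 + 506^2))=2920 / 41534341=0.00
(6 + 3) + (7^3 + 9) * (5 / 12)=467 / 3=155.67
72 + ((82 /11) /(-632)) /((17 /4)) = 1063615 /14773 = 72.00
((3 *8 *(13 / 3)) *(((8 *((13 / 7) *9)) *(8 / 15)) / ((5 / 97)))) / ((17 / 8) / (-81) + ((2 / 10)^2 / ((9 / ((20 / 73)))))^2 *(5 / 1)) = -86950159036416 / 15849295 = -5486058.47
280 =280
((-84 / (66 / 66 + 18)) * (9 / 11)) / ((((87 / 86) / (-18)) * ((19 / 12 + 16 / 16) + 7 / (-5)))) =23405760 / 430331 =54.39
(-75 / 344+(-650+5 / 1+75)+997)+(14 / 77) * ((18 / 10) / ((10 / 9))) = 40401439 / 94600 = 427.08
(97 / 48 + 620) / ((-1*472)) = -29857 / 22656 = -1.32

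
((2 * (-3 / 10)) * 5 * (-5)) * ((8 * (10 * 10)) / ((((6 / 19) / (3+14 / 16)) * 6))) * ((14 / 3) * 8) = 8246000 / 9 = 916222.22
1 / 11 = 0.09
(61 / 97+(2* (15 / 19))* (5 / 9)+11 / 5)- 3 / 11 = 1044059 / 304095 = 3.43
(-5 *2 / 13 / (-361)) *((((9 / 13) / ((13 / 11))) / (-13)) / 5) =-198 / 10310521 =-0.00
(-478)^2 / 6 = 114242 / 3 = 38080.67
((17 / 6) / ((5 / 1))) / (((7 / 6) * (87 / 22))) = 374 / 3045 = 0.12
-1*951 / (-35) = 951 / 35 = 27.17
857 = 857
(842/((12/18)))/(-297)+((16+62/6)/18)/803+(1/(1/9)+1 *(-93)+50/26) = -48663401/563706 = -86.33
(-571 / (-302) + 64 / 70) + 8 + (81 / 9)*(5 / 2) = 176017 / 5285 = 33.31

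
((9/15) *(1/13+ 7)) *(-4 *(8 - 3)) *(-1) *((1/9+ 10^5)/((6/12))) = 662400736/39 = 16984634.26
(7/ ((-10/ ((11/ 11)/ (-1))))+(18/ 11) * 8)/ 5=1517/ 550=2.76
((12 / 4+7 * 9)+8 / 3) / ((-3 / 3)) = -206 / 3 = -68.67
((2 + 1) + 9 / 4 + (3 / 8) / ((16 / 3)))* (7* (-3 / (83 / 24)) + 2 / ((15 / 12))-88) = -491.98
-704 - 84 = -788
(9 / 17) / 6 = 3 / 34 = 0.09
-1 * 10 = -10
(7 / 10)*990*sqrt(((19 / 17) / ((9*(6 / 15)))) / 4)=231*sqrt(3230) / 68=193.07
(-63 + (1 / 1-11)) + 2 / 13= -947 / 13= -72.85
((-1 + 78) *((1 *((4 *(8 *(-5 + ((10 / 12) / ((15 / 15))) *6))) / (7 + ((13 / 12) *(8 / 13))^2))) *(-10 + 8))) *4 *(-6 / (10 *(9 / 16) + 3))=0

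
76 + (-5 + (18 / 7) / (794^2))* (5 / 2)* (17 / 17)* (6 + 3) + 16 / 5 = -734771133 / 22065260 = -33.30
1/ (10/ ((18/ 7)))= 9/ 35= 0.26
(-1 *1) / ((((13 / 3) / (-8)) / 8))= 192 / 13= 14.77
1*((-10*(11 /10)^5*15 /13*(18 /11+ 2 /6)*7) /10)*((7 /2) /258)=-717409 /2064000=-0.35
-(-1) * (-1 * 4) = -4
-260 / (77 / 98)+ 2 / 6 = -10909 / 33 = -330.58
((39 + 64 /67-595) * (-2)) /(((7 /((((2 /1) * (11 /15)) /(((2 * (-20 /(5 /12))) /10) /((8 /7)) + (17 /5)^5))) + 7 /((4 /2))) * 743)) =63916875 /91204616377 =0.00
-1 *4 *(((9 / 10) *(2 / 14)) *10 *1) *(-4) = 144 / 7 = 20.57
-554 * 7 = -3878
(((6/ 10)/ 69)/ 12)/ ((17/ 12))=1/ 1955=0.00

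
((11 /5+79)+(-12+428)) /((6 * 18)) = 1243 /270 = 4.60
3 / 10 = 0.30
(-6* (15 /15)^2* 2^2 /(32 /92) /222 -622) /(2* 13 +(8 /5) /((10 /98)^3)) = -28781875 /70850708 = -0.41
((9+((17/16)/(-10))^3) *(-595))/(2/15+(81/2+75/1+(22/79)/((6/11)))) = -148505261523/3221340160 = -46.10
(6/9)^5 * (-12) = -128/81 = -1.58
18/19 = 0.95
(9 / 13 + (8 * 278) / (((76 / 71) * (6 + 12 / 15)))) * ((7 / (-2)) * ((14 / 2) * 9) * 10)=-2835358785 / 4199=-675246.20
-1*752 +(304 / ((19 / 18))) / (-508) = -95576 / 127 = -752.57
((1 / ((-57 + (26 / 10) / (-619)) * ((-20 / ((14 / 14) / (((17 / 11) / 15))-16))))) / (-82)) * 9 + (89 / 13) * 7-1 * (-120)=2147561347885 / 12788912864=167.92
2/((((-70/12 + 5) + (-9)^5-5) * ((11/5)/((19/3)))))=-380/3897619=-0.00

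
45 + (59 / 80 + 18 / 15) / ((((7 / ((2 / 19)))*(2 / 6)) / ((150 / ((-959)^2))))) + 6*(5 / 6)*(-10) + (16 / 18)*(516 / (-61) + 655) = 153027605247239 / 268609390308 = 569.70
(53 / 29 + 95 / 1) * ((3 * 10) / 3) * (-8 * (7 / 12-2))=318240 / 29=10973.79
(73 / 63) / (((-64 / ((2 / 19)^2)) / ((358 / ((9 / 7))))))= -13067 / 233928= -0.06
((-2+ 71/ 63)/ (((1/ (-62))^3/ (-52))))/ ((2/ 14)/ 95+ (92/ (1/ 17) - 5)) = -2023553675/ 291582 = -6939.91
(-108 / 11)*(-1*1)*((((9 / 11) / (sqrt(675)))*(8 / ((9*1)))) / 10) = 48*sqrt(3) / 3025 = 0.03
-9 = -9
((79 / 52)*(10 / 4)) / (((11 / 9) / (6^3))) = 95985 / 143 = 671.22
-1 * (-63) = 63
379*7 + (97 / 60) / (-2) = 318263 / 120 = 2652.19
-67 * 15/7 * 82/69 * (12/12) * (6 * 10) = -1648200/161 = -10237.27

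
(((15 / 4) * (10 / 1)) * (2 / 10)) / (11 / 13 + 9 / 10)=975 / 227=4.30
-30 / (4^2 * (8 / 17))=-3.98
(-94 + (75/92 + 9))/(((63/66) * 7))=-85195/6762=-12.60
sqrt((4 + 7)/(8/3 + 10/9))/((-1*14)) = -3*sqrt(374)/476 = -0.12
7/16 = 0.44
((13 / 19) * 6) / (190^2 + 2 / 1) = 13 / 114323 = 0.00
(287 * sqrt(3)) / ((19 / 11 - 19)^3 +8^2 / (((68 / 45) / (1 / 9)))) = -927707 * sqrt(3) / 16642360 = -0.10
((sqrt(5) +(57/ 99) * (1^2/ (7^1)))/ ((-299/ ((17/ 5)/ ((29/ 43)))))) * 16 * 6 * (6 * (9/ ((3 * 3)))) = -421056 * sqrt(5)/ 43355 - 2666688/ 3338335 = -22.52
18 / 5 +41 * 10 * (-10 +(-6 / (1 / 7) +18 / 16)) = -417103 / 20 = -20855.15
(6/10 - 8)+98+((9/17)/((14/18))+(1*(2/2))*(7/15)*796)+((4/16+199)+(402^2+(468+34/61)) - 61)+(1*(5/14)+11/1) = 70855786511/435540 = 162684.91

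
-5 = -5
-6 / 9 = -2 / 3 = -0.67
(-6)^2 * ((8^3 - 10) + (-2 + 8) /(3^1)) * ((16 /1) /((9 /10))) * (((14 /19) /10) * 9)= 4064256 /19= 213908.21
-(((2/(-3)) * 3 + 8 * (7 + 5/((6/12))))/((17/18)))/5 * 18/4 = -10854/85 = -127.69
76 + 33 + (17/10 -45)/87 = 94397/870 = 108.50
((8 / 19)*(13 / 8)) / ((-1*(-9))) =0.08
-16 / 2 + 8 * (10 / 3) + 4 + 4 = 26.67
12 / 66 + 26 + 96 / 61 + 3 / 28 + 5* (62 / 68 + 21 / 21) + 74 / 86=525766337 / 13734028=38.28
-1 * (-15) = 15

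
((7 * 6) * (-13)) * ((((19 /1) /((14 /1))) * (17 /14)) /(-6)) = 4199 /28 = 149.96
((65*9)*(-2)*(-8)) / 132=780 / 11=70.91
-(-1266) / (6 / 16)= 3376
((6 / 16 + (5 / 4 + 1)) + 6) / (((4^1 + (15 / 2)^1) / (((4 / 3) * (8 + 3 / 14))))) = 115 / 14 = 8.21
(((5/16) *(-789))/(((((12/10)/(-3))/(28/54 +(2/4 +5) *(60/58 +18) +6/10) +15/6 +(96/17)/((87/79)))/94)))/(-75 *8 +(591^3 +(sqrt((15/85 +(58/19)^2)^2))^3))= -171609356654104765675615/11652857743629110420633411128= -0.00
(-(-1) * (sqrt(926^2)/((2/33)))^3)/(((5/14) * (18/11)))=6103275918293.40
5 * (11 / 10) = 11 / 2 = 5.50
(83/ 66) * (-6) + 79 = 71.45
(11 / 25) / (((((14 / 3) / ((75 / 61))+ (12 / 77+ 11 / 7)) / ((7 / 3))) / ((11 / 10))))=27951 / 136690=0.20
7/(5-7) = -7/2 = -3.50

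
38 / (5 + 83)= 19 / 44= 0.43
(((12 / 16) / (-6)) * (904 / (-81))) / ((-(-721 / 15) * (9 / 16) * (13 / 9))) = 9040 / 253071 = 0.04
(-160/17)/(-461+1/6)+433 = 4070825/9401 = 433.02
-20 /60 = -1 /3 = -0.33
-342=-342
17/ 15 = 1.13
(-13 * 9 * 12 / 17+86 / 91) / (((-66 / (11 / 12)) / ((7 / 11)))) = 5741 / 7956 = 0.72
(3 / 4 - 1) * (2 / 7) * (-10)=5 / 7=0.71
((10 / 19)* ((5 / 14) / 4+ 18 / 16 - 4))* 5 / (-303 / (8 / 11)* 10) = 260 / 147763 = 0.00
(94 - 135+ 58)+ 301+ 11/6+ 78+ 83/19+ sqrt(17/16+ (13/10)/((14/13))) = sqrt(44485)/140+ 45851/114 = 403.71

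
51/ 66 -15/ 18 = -2/ 33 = -0.06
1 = 1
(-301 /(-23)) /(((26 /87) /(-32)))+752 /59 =-24495680 /17641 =-1388.57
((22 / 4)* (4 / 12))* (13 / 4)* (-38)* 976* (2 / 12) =-331474 / 9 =-36830.44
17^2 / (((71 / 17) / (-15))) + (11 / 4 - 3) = -294851 / 284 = -1038.21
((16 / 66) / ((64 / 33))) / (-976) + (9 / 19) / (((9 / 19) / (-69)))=-538753 / 7808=-69.00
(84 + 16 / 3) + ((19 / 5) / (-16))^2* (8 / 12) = 285987 / 3200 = 89.37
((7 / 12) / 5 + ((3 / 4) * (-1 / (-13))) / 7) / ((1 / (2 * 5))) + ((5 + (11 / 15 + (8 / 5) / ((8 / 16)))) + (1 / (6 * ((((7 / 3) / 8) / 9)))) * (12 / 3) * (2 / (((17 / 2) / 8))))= 378281 / 7735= 48.91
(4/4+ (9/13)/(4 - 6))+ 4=4.65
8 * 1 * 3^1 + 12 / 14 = 174 / 7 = 24.86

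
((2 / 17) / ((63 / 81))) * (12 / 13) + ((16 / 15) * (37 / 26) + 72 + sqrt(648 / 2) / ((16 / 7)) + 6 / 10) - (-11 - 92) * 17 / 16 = 71126137 / 371280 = 191.57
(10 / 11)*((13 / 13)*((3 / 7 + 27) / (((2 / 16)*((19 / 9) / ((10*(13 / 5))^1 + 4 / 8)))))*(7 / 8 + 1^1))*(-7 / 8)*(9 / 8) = -965925 / 209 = -4621.65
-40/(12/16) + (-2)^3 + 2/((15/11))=-898/15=-59.87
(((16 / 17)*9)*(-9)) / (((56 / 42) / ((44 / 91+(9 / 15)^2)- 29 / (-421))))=-849405528 / 16282175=-52.17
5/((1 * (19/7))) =35/19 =1.84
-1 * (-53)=53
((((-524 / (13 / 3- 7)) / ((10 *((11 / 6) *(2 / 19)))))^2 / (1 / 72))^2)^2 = 416015283674990861049402834978885817761 / 1339743006250000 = 310518720183086502340458.00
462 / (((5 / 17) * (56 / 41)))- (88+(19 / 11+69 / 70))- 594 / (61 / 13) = 87622239 / 93940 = 932.75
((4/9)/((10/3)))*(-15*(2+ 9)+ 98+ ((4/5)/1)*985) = 96.13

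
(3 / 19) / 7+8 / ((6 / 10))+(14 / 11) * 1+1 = 68594 / 4389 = 15.63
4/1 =4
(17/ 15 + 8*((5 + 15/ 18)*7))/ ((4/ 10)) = 1639/ 2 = 819.50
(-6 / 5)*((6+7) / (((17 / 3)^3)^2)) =-56862 / 120687845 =-0.00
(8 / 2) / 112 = 1 / 28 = 0.04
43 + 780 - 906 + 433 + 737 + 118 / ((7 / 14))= 1323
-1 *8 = -8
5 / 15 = 1 / 3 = 0.33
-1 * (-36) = 36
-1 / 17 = -0.06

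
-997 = -997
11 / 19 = 0.58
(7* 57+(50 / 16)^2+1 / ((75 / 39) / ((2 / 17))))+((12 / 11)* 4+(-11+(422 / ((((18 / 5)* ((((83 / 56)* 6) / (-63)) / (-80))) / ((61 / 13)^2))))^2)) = 1133647318992404955067137619 / 529826519851200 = 2139657560574.33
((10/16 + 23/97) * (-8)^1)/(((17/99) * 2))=-66231/3298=-20.08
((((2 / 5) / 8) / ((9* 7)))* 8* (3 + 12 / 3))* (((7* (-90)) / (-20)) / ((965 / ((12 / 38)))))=42 / 91675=0.00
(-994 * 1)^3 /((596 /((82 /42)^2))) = -8423077474 /1341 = -6281191.26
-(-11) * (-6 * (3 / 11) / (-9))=2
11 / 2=5.50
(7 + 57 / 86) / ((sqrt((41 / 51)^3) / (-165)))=-5545485 * sqrt(2091) / 144566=-1754.08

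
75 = 75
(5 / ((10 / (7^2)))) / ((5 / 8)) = 196 / 5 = 39.20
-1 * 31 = -31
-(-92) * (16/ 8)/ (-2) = -92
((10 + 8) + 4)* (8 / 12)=44 / 3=14.67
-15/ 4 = -3.75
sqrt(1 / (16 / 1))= 1 / 4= 0.25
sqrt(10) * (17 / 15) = 17 * sqrt(10) / 15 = 3.58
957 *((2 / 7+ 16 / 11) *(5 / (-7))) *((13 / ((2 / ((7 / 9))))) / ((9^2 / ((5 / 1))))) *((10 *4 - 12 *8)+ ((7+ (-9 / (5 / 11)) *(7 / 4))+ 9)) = 188558435 / 6804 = 27712.88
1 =1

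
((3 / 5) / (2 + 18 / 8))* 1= 12 / 85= 0.14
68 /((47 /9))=612 /47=13.02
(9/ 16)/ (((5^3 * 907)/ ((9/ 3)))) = 27/ 1814000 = 0.00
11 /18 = 0.61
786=786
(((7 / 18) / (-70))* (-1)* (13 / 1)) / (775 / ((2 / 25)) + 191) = 13 / 1778130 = 0.00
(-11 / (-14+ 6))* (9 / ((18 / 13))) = 143 / 16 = 8.94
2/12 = 1/6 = 0.17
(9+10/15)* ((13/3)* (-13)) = -4901/9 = -544.56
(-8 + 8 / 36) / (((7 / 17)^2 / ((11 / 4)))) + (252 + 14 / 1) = 17621 / 126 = 139.85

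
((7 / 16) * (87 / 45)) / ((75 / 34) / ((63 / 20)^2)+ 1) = 1521891 / 2199280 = 0.69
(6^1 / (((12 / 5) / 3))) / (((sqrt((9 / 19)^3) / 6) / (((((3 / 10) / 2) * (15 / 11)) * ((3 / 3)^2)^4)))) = 285 * sqrt(19) / 44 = 28.23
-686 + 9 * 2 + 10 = -658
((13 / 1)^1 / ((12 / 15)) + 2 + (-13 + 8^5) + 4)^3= 2253707317528029 / 64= 35214176836375.45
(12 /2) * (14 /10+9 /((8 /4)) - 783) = -23313 /5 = -4662.60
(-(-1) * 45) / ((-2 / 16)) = -360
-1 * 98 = -98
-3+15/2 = 9/2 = 4.50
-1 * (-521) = 521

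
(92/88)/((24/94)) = 1081/264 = 4.09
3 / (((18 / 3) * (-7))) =-1 / 14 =-0.07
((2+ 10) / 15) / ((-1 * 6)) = -2 / 15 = -0.13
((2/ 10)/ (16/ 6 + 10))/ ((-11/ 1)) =-3/ 2090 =-0.00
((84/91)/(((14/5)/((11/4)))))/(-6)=-55/364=-0.15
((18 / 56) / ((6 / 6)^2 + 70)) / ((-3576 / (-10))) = 15 / 1184848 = 0.00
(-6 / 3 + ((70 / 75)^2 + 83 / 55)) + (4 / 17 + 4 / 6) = 53947 / 42075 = 1.28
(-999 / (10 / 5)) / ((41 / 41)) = -999 / 2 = -499.50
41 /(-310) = -0.13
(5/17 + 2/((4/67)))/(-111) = -383/1258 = -0.30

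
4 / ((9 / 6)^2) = 16 / 9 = 1.78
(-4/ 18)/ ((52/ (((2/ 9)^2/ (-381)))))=2/ 3610737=0.00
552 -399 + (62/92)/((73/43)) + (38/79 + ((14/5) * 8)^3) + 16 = 378335305821/33160250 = 11409.30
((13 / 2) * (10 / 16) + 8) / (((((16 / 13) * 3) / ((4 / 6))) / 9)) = 2509 / 128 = 19.60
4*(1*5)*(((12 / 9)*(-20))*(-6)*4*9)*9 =1036800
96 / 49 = 1.96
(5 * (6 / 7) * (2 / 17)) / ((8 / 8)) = 60 / 119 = 0.50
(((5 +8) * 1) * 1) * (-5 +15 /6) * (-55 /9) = 3575 /18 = 198.61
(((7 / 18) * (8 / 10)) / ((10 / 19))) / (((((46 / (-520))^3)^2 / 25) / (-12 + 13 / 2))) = -225971890144000000 / 1332323001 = -169607437.52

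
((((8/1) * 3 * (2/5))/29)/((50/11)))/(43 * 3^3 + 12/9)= 72/1149125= 0.00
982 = 982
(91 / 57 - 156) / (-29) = 8801 / 1653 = 5.32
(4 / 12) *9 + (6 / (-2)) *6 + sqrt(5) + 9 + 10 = sqrt(5) + 4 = 6.24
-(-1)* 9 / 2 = 9 / 2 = 4.50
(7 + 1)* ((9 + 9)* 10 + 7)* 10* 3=44880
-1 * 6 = -6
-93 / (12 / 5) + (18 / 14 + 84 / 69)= -23343 / 644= -36.25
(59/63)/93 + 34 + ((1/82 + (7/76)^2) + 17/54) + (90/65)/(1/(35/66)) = 35.08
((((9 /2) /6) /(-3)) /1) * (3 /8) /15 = -1 /160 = -0.01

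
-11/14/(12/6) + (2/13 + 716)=715.76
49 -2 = 47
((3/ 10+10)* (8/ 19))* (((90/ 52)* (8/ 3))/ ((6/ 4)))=3296/ 247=13.34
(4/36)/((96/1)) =1/864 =0.00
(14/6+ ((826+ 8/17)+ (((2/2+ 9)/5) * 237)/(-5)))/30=187171/7650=24.47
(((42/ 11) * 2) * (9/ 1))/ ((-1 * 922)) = -378/ 5071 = -0.07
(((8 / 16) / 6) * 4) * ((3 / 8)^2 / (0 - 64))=-3 / 4096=-0.00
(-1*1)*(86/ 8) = -43/ 4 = -10.75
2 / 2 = 1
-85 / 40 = -17 / 8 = -2.12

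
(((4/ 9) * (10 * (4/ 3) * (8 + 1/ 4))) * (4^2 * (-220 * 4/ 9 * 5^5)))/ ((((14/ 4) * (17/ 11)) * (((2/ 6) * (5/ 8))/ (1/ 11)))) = -61952000000/ 3213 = -19281668.22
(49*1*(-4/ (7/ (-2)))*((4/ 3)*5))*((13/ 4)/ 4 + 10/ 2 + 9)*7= 38710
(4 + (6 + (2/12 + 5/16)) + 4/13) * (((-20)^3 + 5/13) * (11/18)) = -855543755/16224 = -52733.22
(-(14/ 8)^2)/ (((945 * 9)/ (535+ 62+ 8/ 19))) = -79457/ 369360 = -0.22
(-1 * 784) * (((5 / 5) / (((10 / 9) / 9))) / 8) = -3969 / 5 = -793.80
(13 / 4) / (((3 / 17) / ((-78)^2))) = 112047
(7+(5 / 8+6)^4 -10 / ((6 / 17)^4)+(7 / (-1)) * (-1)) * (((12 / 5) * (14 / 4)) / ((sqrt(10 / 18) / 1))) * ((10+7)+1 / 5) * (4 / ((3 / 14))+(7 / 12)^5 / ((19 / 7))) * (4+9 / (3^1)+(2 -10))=-457467010653108869 * sqrt(5) / 217857392640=-4695398.77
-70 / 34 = -35 / 17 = -2.06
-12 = -12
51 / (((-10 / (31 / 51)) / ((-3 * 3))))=279 / 10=27.90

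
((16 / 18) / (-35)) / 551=-8 / 173565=-0.00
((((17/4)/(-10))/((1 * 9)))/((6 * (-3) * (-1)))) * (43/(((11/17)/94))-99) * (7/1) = -1609475/14256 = -112.90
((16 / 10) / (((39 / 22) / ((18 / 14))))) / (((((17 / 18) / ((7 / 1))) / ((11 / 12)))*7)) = 8712 / 7735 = 1.13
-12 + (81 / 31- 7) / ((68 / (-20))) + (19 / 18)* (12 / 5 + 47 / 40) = -154813 / 22320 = -6.94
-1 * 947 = -947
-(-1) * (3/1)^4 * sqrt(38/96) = 27 * sqrt(57)/4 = 50.96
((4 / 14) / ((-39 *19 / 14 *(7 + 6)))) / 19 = -4 / 183027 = -0.00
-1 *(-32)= 32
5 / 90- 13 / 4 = -115 / 36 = -3.19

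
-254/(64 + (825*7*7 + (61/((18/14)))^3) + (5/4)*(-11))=-740664/429443761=-0.00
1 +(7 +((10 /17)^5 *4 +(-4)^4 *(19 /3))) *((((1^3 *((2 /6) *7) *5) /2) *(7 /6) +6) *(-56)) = -44772659789891 /38336139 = -1167896.95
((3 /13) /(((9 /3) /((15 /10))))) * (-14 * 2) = -42 /13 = -3.23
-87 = -87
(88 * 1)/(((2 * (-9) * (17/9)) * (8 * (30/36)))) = -33/85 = -0.39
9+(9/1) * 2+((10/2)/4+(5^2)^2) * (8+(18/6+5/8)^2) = 3396177/256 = 13266.32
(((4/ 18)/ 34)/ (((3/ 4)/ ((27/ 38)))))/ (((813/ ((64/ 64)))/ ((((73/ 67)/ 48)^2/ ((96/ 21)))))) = 37303/ 43455537967104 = 0.00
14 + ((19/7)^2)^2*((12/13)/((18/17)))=5741860/93639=61.32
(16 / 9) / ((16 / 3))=1 / 3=0.33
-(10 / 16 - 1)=3 / 8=0.38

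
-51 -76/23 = -1249/23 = -54.30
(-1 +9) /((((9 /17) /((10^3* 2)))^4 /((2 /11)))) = 21381376000000000000 /72171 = 296259938202325.03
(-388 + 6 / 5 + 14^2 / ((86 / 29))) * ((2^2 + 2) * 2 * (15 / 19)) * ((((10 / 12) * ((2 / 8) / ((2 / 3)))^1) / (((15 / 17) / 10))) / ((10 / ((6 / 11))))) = -5274828 / 8987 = -586.94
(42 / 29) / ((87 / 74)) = 1036 / 841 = 1.23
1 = 1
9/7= 1.29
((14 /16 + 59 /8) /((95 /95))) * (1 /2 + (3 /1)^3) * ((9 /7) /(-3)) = -97.23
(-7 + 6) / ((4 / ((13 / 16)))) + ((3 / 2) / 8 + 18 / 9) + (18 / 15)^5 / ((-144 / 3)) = 386507 / 200000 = 1.93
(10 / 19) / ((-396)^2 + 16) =5 / 1489904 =0.00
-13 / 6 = -2.17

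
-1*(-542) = 542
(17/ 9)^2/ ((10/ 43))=12427/ 810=15.34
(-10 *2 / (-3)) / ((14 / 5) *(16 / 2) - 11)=100 / 171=0.58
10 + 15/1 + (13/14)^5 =13816893/537824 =25.69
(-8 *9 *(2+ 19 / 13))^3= -34012224000 / 2197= -15481212.56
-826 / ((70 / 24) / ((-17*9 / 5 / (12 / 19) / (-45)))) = -38114 / 125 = -304.91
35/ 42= 5/ 6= 0.83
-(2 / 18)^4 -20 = -131221 / 6561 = -20.00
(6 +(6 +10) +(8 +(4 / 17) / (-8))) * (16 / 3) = 8152 / 51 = 159.84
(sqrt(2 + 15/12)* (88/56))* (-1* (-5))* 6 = 84.99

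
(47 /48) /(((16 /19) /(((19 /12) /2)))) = 16967 /18432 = 0.92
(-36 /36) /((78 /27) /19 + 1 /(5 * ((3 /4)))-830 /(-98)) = -41895 /372367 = -0.11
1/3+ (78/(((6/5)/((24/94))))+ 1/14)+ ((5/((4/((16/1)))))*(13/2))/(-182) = 32149/1974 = 16.29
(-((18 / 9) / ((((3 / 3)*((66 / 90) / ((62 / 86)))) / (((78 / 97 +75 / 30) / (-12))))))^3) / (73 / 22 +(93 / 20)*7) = 4903872695819375 / 1108556839774033936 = 0.00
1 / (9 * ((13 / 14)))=14 / 117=0.12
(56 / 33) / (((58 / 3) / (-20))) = -560 / 319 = -1.76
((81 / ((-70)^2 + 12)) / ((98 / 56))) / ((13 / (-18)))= -729 / 55874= -0.01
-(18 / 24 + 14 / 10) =-43 / 20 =-2.15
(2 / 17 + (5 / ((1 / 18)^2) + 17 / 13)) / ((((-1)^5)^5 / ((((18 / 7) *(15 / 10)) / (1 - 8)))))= 9675045 / 10829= 893.44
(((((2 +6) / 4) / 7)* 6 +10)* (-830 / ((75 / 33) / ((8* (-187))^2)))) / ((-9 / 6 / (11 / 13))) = 7372257457664 / 1365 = 5400921214.41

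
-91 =-91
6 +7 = 13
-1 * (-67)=67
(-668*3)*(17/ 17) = -2004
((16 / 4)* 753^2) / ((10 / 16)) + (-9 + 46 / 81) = 1469683913 / 405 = 3628849.17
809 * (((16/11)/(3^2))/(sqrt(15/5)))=12944 * sqrt(3)/297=75.49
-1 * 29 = -29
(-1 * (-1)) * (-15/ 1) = -15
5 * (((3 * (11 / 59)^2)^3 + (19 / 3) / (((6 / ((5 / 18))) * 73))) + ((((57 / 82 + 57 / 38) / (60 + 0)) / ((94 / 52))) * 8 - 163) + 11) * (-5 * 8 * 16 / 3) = 233516537569870313352800 / 1441859417018585973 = 161955.14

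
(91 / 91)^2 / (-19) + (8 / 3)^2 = 1207 / 171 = 7.06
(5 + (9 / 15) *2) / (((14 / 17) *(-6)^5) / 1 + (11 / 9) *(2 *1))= -4743 / 4897010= -0.00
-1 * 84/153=-28/51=-0.55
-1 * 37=-37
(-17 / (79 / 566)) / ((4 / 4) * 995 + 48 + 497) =-4811 / 60830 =-0.08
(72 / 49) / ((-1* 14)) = -0.10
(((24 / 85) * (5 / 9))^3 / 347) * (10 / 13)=5120 / 598388661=0.00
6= 6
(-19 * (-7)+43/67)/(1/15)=134310/67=2004.63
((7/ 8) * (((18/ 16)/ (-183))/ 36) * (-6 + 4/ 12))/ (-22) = -119/ 3091968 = -0.00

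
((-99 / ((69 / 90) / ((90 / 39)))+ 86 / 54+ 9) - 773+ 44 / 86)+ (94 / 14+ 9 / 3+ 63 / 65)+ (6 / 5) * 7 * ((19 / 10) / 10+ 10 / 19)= -12040869719587 / 11542371750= -1043.19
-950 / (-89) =950 / 89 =10.67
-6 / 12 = -1 / 2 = -0.50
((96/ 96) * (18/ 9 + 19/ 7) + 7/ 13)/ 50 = 0.11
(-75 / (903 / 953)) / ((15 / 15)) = -23825 / 301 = -79.15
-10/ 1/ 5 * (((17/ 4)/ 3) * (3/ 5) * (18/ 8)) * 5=-153/ 8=-19.12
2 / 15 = 0.13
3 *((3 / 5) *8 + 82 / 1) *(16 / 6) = 3472 / 5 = 694.40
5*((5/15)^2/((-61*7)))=-5/3843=-0.00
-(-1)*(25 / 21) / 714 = 25 / 14994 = 0.00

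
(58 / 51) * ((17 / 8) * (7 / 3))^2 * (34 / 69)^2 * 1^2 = 6.79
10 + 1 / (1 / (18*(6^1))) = 118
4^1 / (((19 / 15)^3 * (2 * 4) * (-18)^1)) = -375 / 27436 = -0.01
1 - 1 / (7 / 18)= -11 / 7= -1.57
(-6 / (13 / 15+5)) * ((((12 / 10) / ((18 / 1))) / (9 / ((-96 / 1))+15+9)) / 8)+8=22439 / 2805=8.00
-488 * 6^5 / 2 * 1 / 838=-948672 / 419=-2264.13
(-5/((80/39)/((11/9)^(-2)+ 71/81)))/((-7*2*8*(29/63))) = 0.07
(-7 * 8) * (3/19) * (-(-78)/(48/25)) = -359.21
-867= -867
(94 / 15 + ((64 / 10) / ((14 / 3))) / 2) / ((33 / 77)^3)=7154 / 81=88.32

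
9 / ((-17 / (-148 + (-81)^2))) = -57717 / 17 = -3395.12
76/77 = 0.99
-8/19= -0.42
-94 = -94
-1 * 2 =-2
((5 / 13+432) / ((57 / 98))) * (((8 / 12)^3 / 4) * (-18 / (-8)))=275429 / 2223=123.90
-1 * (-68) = 68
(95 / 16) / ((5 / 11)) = 209 / 16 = 13.06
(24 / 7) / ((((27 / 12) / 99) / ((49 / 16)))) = 462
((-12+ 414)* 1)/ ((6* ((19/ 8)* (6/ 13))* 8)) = 871/ 114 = 7.64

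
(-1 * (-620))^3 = 238328000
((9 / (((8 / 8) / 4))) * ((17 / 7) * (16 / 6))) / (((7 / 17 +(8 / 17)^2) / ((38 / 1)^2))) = 531662.54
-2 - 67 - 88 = -157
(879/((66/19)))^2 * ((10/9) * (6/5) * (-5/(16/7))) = -1084702115/5808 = -186760.01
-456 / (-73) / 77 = 456 / 5621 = 0.08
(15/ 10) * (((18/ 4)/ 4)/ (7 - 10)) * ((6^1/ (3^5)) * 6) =-1/ 12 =-0.08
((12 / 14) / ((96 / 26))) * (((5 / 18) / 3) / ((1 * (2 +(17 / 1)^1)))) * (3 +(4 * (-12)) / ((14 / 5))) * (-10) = 3575 / 22344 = 0.16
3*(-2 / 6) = -1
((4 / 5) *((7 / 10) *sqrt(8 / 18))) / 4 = 7 / 75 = 0.09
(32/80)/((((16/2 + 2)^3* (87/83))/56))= 1162/54375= 0.02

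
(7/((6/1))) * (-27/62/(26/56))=-441/403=-1.09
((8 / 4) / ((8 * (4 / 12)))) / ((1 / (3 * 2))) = 9 / 2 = 4.50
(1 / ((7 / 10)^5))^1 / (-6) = -0.99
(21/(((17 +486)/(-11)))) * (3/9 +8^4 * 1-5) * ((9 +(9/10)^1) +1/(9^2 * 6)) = -11370474038/611145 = -18605.20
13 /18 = 0.72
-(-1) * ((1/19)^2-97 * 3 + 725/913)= -290.20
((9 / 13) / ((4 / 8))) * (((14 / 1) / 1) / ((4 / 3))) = 189 / 13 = 14.54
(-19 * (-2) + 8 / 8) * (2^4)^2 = 9984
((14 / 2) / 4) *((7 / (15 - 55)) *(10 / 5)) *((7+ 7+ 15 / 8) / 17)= -6223 / 10880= -0.57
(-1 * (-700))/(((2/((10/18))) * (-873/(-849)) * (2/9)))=247625/291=850.95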